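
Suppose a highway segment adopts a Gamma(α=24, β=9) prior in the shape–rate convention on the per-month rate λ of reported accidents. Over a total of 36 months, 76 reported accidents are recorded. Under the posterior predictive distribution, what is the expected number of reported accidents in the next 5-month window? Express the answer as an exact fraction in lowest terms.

Total count 76 over total exposure 36 months.
Gamma(α, β) with Poisson data over total exposure Σt gives posterior Gamma(α+Σx, β+Σt) = Gamma(100, 45).
Predictive mean over a 5-month window = T·E[λ|data] = 5·100/45 = 100/9.

100/9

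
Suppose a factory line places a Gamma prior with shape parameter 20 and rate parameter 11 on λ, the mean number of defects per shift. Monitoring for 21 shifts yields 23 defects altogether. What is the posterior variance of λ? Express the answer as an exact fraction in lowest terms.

43/1024

Total count 23 over total exposure 21 shifts.
By Gamma–Poisson conjugacy, the posterior is Gamma(α + Σx, β + Σt) = Gamma(20 + 23, 11 + 21) = Gamma(43, 32).
Posterior variance = α'/β'² = 43/1024.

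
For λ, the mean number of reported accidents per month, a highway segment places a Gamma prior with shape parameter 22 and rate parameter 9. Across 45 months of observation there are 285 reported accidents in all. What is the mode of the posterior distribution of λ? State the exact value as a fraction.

17/3

Total count 285 over total exposure 45 months.
The Gamma prior is conjugate for the Poisson rate, so λ | data ~ Gamma(22+285, 9+45) = Gamma(307, 54).
Posterior mode = (α'−1)/β' = 306/54 = 17/3.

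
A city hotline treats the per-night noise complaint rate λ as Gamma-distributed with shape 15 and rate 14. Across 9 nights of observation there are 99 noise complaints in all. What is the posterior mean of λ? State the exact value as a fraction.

Total count 99 over total exposure 9 nights.
Posterior: α' = 15 + 99 = 114, β' = 14 + 9 = 23.
Posterior mean = α'/β' = 114/23.

114/23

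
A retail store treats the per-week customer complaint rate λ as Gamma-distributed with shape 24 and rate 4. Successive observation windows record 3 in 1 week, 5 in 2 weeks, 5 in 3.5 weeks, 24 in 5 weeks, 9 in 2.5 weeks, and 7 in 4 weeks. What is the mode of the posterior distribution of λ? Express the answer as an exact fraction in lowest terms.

Total count: 3 + 5 + 5 + 24 + 9 + 7 = 53.
Total exposure: 1 + 2 + 3.5 + 5 + 2.5 + 4 = 18 weeks.
Posterior: α' = 24 + 53 = 77, β' = 4 + 18 = 22.
Posterior mode = (α'−1)/β' = 76/22 = 38/11.

38/11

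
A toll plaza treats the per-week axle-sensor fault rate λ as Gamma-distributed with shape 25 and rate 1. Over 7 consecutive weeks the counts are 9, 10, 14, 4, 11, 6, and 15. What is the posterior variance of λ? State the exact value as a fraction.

47/32

Total count: 9 + 10 + 14 + 4 + 11 + 6 + 15 = 69.
Total exposure: 7 weeks.
The Gamma prior is conjugate for the Poisson rate, so λ | data ~ Gamma(25+69, 1+7) = Gamma(94, 8).
Posterior variance = α'/β'² = 94/64 = 47/32.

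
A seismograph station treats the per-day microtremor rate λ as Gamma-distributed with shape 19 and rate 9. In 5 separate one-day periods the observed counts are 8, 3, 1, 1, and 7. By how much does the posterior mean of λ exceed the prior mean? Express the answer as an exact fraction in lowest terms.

Total count: 8 + 3 + 1 + 1 + 7 = 20.
Total exposure: 5 days.
Posterior: α' = 19 + 20 = 39, β' = 9 + 5 = 14.
Posterior mean = 39/14 = 39/14; prior mean = 19/9 = 19/9. Difference = 39/14 − 19/9 = 85/126.

85/126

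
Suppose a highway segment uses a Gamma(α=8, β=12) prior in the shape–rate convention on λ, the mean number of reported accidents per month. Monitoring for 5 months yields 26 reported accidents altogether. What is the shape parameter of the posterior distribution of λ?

Total count 26 over total exposure 5 months.
Posterior: α' = 8 + 26 = 34, β' = 12 + 5 = 17.

34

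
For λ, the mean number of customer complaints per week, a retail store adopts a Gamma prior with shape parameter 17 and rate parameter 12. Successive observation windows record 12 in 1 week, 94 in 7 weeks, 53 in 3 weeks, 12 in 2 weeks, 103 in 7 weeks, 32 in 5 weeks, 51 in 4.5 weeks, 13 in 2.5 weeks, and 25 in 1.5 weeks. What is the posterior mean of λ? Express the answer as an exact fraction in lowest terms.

824/91

Total count: 12 + 94 + 53 + 12 + 103 + 32 + 51 + 13 + 25 = 395.
Total exposure: 1 + 7 + 3 + 2 + 7 + 5 + 4.5 + 2.5 + 1.5 = 33.5 weeks.
Posterior: α' = 17 + 395 = 412, β' = 12 + 33.5 = 91/2.
Posterior mean = α'/β' = 412/(91/2) = 824/91.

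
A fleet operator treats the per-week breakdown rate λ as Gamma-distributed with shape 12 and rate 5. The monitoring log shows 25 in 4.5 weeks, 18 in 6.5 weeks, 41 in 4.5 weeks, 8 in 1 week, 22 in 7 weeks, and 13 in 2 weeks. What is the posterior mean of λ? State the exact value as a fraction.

278/61

Total count: 25 + 18 + 41 + 8 + 22 + 13 = 127.
Total exposure: 4.5 + 6.5 + 4.5 + 1 + 7 + 2 = 25.5 weeks.
Conjugate update: add total count to the shape and total exposure to the rate, giving Gamma(139, 61/2).
Posterior mean = α'/β' = 139/(61/2) = 278/61.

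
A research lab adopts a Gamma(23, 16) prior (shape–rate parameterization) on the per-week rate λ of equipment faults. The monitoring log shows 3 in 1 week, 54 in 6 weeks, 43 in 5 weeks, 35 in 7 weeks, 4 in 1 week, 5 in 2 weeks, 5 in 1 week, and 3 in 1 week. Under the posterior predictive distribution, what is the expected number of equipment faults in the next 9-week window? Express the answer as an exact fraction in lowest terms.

315/8

Total count: 3 + 54 + 43 + 35 + 4 + 5 + 5 + 3 = 152.
Total exposure: 1 + 6 + 5 + 7 + 1 + 2 + 1 + 1 = 24 weeks.
The Gamma prior is conjugate for the Poisson rate, so λ | data ~ Gamma(23+152, 16+24) = Gamma(175, 40).
Predictive mean over a 9-week window = T·E[λ|data] = 9·175/40 = 315/8.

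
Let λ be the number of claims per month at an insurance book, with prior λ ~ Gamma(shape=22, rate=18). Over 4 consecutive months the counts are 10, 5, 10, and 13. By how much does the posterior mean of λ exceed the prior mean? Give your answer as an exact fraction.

Total count: 10 + 5 + 10 + 13 = 38.
Total exposure: 4 months.
Gamma(α, β) with Poisson data over total exposure Σt gives posterior Gamma(α+Σx, β+Σt) = Gamma(60, 22).
Posterior mean = 60/22 = 30/11; prior mean = 22/18 = 11/9. Difference = 30/11 − 11/9 = 149/99.

149/99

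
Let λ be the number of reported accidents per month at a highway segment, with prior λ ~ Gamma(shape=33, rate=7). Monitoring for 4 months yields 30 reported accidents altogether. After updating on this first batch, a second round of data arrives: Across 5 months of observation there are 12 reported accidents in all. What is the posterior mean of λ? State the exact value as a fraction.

75/16

Total count 30 over total exposure 4 months.
After the first batch: Gamma(33 + 30, 7 + 4) = Gamma(63, 11).
Total count 12 over total exposure 5 months.
After the second batch: Gamma(63 + 12, 11 + 5) = Gamma(75, 16).
Posterior mean = α'/β' = 75/16.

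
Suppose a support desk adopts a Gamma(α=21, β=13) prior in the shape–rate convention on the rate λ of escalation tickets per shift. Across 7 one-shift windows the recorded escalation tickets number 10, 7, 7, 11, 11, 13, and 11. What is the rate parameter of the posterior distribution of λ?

20

Total count: 10 + 7 + 7 + 11 + 11 + 13 + 11 = 70.
Total exposure: 7 shifts.
Gamma(α, β) with Poisson data over total exposure Σt gives posterior Gamma(α+Σx, β+Σt) = Gamma(91, 20).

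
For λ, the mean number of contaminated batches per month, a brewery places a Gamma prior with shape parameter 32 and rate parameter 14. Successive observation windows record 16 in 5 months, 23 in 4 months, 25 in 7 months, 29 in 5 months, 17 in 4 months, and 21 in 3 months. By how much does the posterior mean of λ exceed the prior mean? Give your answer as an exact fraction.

Total count: 16 + 23 + 25 + 29 + 17 + 21 = 131.
Total exposure: 5 + 4 + 7 + 5 + 4 + 3 = 28 months.
By Gamma–Poisson conjugacy, the posterior is Gamma(α + Σx, β + Σt) = Gamma(32 + 131, 14 + 28) = Gamma(163, 42).
Posterior mean = 163/42 = 163/42; prior mean = 32/14 = 16/7. Difference = 163/42 − 16/7 = 67/42.

67/42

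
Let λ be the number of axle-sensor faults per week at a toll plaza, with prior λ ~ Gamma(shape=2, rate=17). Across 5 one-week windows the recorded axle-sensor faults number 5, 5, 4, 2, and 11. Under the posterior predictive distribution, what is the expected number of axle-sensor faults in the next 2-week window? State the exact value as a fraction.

Total count: 5 + 5 + 4 + 2 + 11 = 27.
Total exposure: 5 weeks.
Posterior: α' = 2 + 27 = 29, β' = 17 + 5 = 22.
Predictive mean over a 2-week window = T·E[λ|data] = 2·29/22 = 29/11.

29/11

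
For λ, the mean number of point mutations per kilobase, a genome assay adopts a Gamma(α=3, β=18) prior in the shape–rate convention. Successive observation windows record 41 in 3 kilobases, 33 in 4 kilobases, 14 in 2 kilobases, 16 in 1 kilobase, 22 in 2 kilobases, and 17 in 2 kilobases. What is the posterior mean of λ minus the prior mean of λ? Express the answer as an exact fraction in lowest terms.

211/48

Total count: 41 + 33 + 14 + 16 + 22 + 17 = 143.
Total exposure: 3 + 4 + 2 + 1 + 2 + 2 = 14 kilobases.
Conjugate update: add total count to the shape and total exposure to the rate, giving Gamma(146, 32).
Posterior mean = 146/32 = 73/16; prior mean = 3/18 = 1/6. Difference = 73/16 − 1/6 = 211/48.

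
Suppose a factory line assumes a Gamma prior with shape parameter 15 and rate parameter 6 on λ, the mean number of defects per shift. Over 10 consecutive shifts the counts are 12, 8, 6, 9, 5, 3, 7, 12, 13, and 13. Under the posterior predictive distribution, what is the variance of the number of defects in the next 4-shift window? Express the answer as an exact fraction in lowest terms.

515/16

Total count: 12 + 8 + 6 + 9 + 5 + 3 + 7 + 12 + 13 + 13 = 88.
Total exposure: 10 shifts.
The Gamma prior is conjugate for the Poisson rate, so λ | data ~ Gamma(15+88, 6+10) = Gamma(103, 16).
The posterior predictive for a window of length T is Negative Binomial with variance T·α'·(β'+T)/β'² = 4·103·20/256 = 515/16.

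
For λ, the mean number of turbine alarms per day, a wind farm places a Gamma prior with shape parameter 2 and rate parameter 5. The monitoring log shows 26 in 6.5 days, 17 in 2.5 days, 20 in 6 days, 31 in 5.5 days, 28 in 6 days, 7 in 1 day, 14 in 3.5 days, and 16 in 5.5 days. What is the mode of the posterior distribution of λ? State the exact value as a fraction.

320/83

Total count: 26 + 17 + 20 + 31 + 28 + 7 + 14 + 16 = 159.
Total exposure: 6.5 + 2.5 + 6 + 5.5 + 6 + 1 + 3.5 + 5.5 = 36.5 days.
Conjugate update: add total count to the shape and total exposure to the rate, giving Gamma(161, 83/2).
Posterior mode = (α'−1)/β' = 160/(83/2) = 320/83.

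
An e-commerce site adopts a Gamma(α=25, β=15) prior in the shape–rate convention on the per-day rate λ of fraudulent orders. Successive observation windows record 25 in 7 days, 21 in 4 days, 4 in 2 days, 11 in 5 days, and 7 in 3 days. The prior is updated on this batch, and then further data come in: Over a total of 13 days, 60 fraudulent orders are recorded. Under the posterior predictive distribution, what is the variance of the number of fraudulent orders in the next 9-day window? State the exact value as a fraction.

Total count: 25 + 21 + 4 + 11 + 7 = 68.
Total exposure: 7 + 4 + 2 + 5 + 3 = 21 days.
After the first batch: Gamma(25 + 68, 15 + 21) = Gamma(93, 36).
Total count 60 over total exposure 13 days.
After the second batch: Gamma(93 + 60, 36 + 13) = Gamma(153, 49).
The posterior predictive for a window of length T is Negative Binomial with variance T·α'·(β'+T)/β'² = 9·153·58/2401 = 79866/2401.

79866/2401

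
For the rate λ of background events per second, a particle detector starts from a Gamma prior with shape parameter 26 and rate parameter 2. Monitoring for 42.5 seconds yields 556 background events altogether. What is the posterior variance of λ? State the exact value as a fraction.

2328/7921

Total count 556 over total exposure 42.5 seconds.
The Gamma prior is conjugate for the Poisson rate, so λ | data ~ Gamma(26+556, 2+42.5) = Gamma(582, 89/2).
Posterior variance = α'/β'² = 582/(7921/4) = 2328/7921.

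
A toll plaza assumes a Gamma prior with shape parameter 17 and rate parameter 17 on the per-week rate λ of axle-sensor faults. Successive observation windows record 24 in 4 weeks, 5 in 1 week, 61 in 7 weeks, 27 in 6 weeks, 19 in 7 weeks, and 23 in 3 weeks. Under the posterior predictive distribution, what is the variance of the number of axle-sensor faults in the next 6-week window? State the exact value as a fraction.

Total count: 24 + 5 + 61 + 27 + 19 + 23 = 159.
Total exposure: 4 + 1 + 7 + 6 + 7 + 3 = 28 weeks.
Gamma(α, β) with Poisson data over total exposure Σt gives posterior Gamma(α+Σx, β+Σt) = Gamma(176, 45).
The posterior predictive for a window of length T is Negative Binomial with variance T·α'·(β'+T)/β'² = 6·176·51/2025 = 5984/225.

5984/225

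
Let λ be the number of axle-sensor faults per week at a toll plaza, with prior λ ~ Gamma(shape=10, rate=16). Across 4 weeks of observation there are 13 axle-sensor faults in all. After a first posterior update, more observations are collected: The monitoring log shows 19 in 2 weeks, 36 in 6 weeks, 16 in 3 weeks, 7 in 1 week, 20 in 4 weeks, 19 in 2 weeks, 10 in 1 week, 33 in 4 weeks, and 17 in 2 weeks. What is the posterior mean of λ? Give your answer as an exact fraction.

Total count 13 over total exposure 4 weeks.
After the first batch: Gamma(10 + 13, 16 + 4) = Gamma(23, 20).
Total count: 19 + 36 + 16 + 7 + 20 + 19 + 10 + 33 + 17 = 177.
Total exposure: 2 + 6 + 3 + 1 + 4 + 2 + 1 + 4 + 2 = 25 weeks.
After the second batch: Gamma(23 + 177, 20 + 25) = Gamma(200, 45).
Posterior mean = α'/β' = 200/45 = 40/9.

40/9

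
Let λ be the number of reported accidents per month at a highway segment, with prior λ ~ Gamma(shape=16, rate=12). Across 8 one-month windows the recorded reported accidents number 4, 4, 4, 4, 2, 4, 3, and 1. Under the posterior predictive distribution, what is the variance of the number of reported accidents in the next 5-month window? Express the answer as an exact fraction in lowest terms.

105/8

Total count: 4 + 4 + 4 + 4 + 2 + 4 + 3 + 1 = 26.
Total exposure: 8 months.
Conjugate update: add total count to the shape and total exposure to the rate, giving Gamma(42, 20).
The posterior predictive for a window of length T is Negative Binomial with variance T·α'·(β'+T)/β'² = 5·42·25/400 = 105/8.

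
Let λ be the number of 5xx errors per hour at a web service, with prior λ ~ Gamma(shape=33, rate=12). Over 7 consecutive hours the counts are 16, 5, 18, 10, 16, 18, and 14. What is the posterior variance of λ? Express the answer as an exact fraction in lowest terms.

130/361

Total count: 16 + 5 + 18 + 10 + 16 + 18 + 14 = 97.
Total exposure: 7 hours.
Posterior: α' = 33 + 97 = 130, β' = 12 + 7 = 19.
Posterior variance = α'/β'² = 130/361.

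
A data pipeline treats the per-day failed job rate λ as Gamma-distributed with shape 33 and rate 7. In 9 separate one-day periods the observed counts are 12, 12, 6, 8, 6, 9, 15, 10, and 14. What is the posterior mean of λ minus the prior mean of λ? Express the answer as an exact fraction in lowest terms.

Total count: 12 + 12 + 6 + 8 + 6 + 9 + 15 + 10 + 14 = 92.
Total exposure: 9 days.
Conjugate update: add total count to the shape and total exposure to the rate, giving Gamma(125, 16).
Posterior mean = 125/16 = 125/16; prior mean = 33/7 = 33/7. Difference = 125/16 − 33/7 = 347/112.

347/112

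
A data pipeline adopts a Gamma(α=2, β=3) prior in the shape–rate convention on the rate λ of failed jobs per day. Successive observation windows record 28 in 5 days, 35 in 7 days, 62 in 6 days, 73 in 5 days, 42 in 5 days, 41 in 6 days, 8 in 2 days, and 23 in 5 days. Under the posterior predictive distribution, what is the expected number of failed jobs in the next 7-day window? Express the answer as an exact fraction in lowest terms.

Total count: 28 + 35 + 62 + 73 + 42 + 41 + 8 + 23 = 312.
Total exposure: 5 + 7 + 6 + 5 + 5 + 6 + 2 + 5 = 41 days.
The Gamma prior is conjugate for the Poisson rate, so λ | data ~ Gamma(2+312, 3+41) = Gamma(314, 44).
Predictive mean over a 7-day window = T·E[λ|data] = 7·314/44 = 1099/22.

1099/22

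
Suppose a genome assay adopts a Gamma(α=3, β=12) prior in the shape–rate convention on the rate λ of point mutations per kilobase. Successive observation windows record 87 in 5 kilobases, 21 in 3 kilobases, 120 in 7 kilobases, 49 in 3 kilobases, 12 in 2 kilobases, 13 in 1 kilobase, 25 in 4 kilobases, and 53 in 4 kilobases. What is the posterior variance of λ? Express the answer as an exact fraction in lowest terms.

Total count: 87 + 21 + 120 + 49 + 12 + 13 + 25 + 53 = 380.
Total exposure: 5 + 3 + 7 + 3 + 2 + 1 + 4 + 4 = 29 kilobases.
Gamma(α, β) with Poisson data over total exposure Σt gives posterior Gamma(α+Σx, β+Σt) = Gamma(383, 41).
Posterior variance = α'/β'² = 383/1681.

383/1681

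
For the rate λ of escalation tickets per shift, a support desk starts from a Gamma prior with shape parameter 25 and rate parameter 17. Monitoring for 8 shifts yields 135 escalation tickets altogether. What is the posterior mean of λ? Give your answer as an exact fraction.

32/5

Total count 135 over total exposure 8 shifts.
Conjugate update: add total count to the shape and total exposure to the rate, giving Gamma(160, 25).
Posterior mean = α'/β' = 160/25 = 32/5.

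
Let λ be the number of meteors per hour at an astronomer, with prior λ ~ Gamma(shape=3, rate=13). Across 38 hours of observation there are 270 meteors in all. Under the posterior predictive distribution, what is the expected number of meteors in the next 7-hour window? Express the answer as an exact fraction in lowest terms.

637/17

Total count 270 over total exposure 38 hours.
By Gamma–Poisson conjugacy, the posterior is Gamma(α + Σx, β + Σt) = Gamma(3 + 270, 13 + 38) = Gamma(273, 51).
Predictive mean over a 7-hour window = T·E[λ|data] = 7·273/51 = 637/17.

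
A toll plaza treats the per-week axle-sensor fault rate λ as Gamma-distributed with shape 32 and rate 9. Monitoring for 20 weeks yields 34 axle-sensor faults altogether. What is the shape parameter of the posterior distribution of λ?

Total count 34 over total exposure 20 weeks.
Conjugate update: add total count to the shape and total exposure to the rate, giving Gamma(66, 29).

66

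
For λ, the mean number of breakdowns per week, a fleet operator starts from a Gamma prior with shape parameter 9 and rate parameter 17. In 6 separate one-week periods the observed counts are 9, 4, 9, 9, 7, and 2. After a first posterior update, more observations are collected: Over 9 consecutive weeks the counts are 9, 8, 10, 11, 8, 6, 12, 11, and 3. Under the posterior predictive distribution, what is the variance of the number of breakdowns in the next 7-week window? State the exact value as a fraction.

Total count: 9 + 4 + 9 + 9 + 7 + 2 = 40.
Total exposure: 6 weeks.
After the first batch: Gamma(9 + 40, 17 + 6) = Gamma(49, 23).
Total count: 9 + 8 + 10 + 11 + 8 + 6 + 12 + 11 + 3 = 78.
Total exposure: 9 weeks.
After the second batch: Gamma(49 + 78, 23 + 9) = Gamma(127, 32).
The posterior predictive for a window of length T is Negative Binomial with variance T·α'·(β'+T)/β'² = 7·127·39/1024 = 34671/1024.

34671/1024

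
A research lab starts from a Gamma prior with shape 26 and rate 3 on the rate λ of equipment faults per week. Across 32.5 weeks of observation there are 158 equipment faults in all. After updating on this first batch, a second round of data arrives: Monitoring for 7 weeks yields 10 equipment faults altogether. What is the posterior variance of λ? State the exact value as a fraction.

776/7225

Total count 158 over total exposure 32.5 weeks.
After the first batch: Gamma(26 + 158, 3 + 32.5) = Gamma(184, 71/2).
Total count 10 over total exposure 7 weeks.
After the second batch: Gamma(184 + 10, 71/2 + 7) = Gamma(194, 85/2).
Posterior variance = α'/β'² = 194/(7225/4) = 776/7225.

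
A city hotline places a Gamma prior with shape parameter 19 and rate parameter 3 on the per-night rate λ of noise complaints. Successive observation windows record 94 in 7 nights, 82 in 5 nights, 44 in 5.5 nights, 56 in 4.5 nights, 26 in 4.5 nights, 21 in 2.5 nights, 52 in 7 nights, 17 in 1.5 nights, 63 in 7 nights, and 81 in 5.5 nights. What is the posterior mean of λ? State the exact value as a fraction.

Total count: 94 + 82 + 44 + 56 + 26 + 21 + 52 + 17 + 63 + 81 = 536.
Total exposure: 7 + 5 + 5.5 + 4.5 + 4.5 + 2.5 + 7 + 1.5 + 7 + 5.5 = 50 nights.
By Gamma–Poisson conjugacy, the posterior is Gamma(α + Σx, β + Σt) = Gamma(19 + 536, 3 + 50) = Gamma(555, 53).
Posterior mean = α'/β' = 555/53.

555/53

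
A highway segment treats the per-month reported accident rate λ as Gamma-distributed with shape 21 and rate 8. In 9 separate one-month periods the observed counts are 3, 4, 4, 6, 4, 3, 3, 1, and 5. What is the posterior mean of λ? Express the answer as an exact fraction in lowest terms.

54/17

Total count: 3 + 4 + 4 + 6 + 4 + 3 + 3 + 1 + 5 = 33.
Total exposure: 9 months.
By Gamma–Poisson conjugacy, the posterior is Gamma(α + Σx, β + Σt) = Gamma(21 + 33, 8 + 9) = Gamma(54, 17).
Posterior mean = α'/β' = 54/17.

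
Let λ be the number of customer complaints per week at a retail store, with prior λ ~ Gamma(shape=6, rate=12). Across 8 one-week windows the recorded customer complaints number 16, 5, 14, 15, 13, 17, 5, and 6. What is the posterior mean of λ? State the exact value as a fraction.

97/20

Total count: 16 + 5 + 14 + 15 + 13 + 17 + 5 + 6 = 91.
Total exposure: 8 weeks.
The Gamma prior is conjugate for the Poisson rate, so λ | data ~ Gamma(6+91, 12+8) = Gamma(97, 20).
Posterior mean = α'/β' = 97/20.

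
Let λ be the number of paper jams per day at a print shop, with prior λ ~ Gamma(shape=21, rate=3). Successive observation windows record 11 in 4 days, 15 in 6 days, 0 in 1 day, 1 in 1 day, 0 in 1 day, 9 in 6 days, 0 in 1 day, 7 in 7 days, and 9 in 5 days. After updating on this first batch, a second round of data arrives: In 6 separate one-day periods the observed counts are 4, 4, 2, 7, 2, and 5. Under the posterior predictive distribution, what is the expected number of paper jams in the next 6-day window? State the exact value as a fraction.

582/41

Total count: 11 + 15 + 0 + 1 + 0 + 9 + 0 + 7 + 9 = 52.
Total exposure: 4 + 6 + 1 + 1 + 1 + 6 + 1 + 7 + 5 = 32 days.
After the first batch: Gamma(21 + 52, 3 + 32) = Gamma(73, 35).
Total count: 4 + 4 + 2 + 7 + 2 + 5 = 24.
Total exposure: 6 days.
After the second batch: Gamma(73 + 24, 35 + 6) = Gamma(97, 41).
Predictive mean over a 6-day window = T·E[λ|data] = 6·97/41 = 582/41.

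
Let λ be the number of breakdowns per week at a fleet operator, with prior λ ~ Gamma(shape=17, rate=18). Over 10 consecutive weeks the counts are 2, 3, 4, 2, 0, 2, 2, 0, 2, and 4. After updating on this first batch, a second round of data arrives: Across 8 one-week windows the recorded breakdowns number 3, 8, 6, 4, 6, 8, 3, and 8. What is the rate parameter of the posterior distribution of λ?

36

Total count: 2 + 3 + 4 + 2 + 0 + 2 + 2 + 0 + 2 + 4 = 21.
Total exposure: 10 weeks.
After the first batch: Gamma(17 + 21, 18 + 10) = Gamma(38, 28).
Total count: 3 + 8 + 6 + 4 + 6 + 8 + 3 + 8 = 46.
Total exposure: 8 weeks.
After the second batch: Gamma(38 + 46, 28 + 8) = Gamma(84, 36).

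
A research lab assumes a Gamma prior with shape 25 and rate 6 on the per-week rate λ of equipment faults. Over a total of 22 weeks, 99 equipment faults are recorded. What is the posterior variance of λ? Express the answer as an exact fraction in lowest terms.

31/196

Total count 99 over total exposure 22 weeks.
Conjugate update: add total count to the shape and total exposure to the rate, giving Gamma(124, 28).
Posterior variance = α'/β'² = 124/784 = 31/196.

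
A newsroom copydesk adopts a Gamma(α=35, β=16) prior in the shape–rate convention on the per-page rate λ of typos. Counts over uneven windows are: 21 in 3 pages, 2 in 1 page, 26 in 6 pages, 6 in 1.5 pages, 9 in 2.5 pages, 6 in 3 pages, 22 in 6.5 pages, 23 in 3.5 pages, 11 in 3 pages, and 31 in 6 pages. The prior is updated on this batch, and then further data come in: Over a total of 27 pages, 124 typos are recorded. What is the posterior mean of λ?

Total count: 21 + 2 + 26 + 6 + 9 + 6 + 22 + 23 + 11 + 31 = 157.
Total exposure: 3 + 1 + 6 + 1.5 + 2.5 + 3 + 6.5 + 3.5 + 3 + 6 = 36 pages.
After the first batch: Gamma(35 + 157, 16 + 36) = Gamma(192, 52).
Total count 124 over total exposure 27 pages.
After the second batch: Gamma(192 + 124, 52 + 27) = Gamma(316, 79).
Posterior mean = α'/β' = 316/79 = 4.

4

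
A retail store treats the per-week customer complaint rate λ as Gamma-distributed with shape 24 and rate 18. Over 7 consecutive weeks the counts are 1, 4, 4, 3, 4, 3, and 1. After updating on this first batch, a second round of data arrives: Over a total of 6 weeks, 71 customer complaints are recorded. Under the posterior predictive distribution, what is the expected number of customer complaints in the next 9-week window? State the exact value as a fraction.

1035/31

Total count: 1 + 4 + 4 + 3 + 4 + 3 + 1 = 20.
Total exposure: 7 weeks.
After the first batch: Gamma(24 + 20, 18 + 7) = Gamma(44, 25).
Total count 71 over total exposure 6 weeks.
After the second batch: Gamma(44 + 71, 25 + 6) = Gamma(115, 31).
Predictive mean over a 9-week window = T·E[λ|data] = 9·115/31 = 1035/31.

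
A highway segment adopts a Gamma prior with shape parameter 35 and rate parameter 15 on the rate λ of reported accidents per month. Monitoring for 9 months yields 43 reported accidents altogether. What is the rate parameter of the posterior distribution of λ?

Total count 43 over total exposure 9 months.
Conjugate update: add total count to the shape and total exposure to the rate, giving Gamma(78, 24).

24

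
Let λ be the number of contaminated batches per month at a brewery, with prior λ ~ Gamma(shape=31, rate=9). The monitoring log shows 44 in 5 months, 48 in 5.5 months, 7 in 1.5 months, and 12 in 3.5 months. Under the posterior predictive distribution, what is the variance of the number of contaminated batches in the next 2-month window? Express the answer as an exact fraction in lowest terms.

30104/2401

Total count: 44 + 48 + 7 + 12 = 111.
Total exposure: 5 + 5.5 + 1.5 + 3.5 = 15.5 months.
The Gamma prior is conjugate for the Poisson rate, so λ | data ~ Gamma(31+111, 9+15.5) = Gamma(142, 49/2).
The posterior predictive for a window of length T is Negative Binomial with variance T·α'·(β'+T)/β'² = 2·142·(53/2)/(2401/4) = 30104/2401.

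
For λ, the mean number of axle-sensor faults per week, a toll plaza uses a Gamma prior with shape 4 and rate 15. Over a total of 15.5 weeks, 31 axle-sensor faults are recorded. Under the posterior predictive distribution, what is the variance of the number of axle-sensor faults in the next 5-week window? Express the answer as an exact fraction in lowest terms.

24850/3721

Total count 31 over total exposure 15.5 weeks.
By Gamma–Poisson conjugacy, the posterior is Gamma(α + Σx, β + Σt) = Gamma(4 + 31, 15 + 15.5) = Gamma(35, 61/2).
The posterior predictive for a window of length T is Negative Binomial with variance T·α'·(β'+T)/β'² = 5·35·(71/2)/(3721/4) = 24850/3721.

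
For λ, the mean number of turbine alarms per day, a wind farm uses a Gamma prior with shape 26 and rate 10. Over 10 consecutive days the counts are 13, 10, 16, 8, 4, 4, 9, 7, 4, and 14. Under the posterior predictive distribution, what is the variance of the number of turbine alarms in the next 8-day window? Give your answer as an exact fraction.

322/5

Total count: 13 + 10 + 16 + 8 + 4 + 4 + 9 + 7 + 4 + 14 = 89.
Total exposure: 10 days.
Posterior: α' = 26 + 89 = 115, β' = 10 + 10 = 20.
The posterior predictive for a window of length T is Negative Binomial with variance T·α'·(β'+T)/β'² = 8·115·28/400 = 322/5.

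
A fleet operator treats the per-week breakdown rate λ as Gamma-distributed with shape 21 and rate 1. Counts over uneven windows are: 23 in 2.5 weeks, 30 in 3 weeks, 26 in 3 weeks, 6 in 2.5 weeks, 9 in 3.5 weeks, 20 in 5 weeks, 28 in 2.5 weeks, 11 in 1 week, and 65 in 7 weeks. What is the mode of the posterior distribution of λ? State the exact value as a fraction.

238/31

Total count: 23 + 30 + 26 + 6 + 9 + 20 + 28 + 11 + 65 = 218.
Total exposure: 2.5 + 3 + 3 + 2.5 + 3.5 + 5 + 2.5 + 1 + 7 = 30 weeks.
The Gamma prior is conjugate for the Poisson rate, so λ | data ~ Gamma(21+218, 1+30) = Gamma(239, 31).
Posterior mode = (α'−1)/β' = 238/31.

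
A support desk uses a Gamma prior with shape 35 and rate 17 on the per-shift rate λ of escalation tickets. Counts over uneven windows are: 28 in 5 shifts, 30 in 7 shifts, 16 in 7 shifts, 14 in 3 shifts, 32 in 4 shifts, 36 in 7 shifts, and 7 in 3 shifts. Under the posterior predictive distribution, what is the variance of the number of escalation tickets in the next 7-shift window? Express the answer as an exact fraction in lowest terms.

83160/2809

Total count: 28 + 30 + 16 + 14 + 32 + 36 + 7 = 163.
Total exposure: 5 + 7 + 7 + 3 + 4 + 7 + 3 = 36 shifts.
The Gamma prior is conjugate for the Poisson rate, so λ | data ~ Gamma(35+163, 17+36) = Gamma(198, 53).
The posterior predictive for a window of length T is Negative Binomial with variance T·α'·(β'+T)/β'² = 7·198·60/2809 = 83160/2809.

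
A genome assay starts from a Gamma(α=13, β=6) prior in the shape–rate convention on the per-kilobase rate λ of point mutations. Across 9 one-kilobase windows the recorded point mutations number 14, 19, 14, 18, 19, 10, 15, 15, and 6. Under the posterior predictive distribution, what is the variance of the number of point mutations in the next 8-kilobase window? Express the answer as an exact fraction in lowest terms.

26312/225

Total count: 14 + 19 + 14 + 18 + 19 + 10 + 15 + 15 + 6 = 130.
Total exposure: 9 kilobases.
The Gamma prior is conjugate for the Poisson rate, so λ | data ~ Gamma(13+130, 6+9) = Gamma(143, 15).
The posterior predictive for a window of length T is Negative Binomial with variance T·α'·(β'+T)/β'² = 8·143·23/225 = 26312/225.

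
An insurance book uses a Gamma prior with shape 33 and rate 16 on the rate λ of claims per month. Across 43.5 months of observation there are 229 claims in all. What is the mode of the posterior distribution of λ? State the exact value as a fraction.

522/119

Total count 229 over total exposure 43.5 months.
By Gamma–Poisson conjugacy, the posterior is Gamma(α + Σx, β + Σt) = Gamma(33 + 229, 16 + 43.5) = Gamma(262, 119/2).
Posterior mode = (α'−1)/β' = 261/(119/2) = 522/119.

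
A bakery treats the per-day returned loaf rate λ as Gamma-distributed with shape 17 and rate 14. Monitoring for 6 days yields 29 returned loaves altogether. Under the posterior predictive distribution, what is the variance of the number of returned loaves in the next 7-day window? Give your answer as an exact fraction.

4347/200

Total count 29 over total exposure 6 days.
Posterior: α' = 17 + 29 = 46, β' = 14 + 6 = 20.
The posterior predictive for a window of length T is Negative Binomial with variance T·α'·(β'+T)/β'² = 7·46·27/400 = 4347/200.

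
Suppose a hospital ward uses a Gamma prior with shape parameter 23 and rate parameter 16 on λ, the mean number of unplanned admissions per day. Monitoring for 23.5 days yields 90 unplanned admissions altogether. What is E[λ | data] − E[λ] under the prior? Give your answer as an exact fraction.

1799/1264

Total count 90 over total exposure 23.5 days.
Posterior: α' = 23 + 90 = 113, β' = 16 + 23.5 = 79/2.
Posterior mean = 113/(79/2) = 226/79; prior mean = 23/16 = 23/16. Difference = 226/79 − 23/16 = 1799/1264.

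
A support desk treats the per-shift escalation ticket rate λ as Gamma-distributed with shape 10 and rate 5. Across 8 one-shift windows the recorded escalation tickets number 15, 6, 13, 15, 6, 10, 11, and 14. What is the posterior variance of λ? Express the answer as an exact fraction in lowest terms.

100/169

Total count: 15 + 6 + 13 + 15 + 6 + 10 + 11 + 14 = 90.
Total exposure: 8 shifts.
Gamma(α, β) with Poisson data over total exposure Σt gives posterior Gamma(α+Σx, β+Σt) = Gamma(100, 13).
Posterior variance = α'/β'² = 100/169.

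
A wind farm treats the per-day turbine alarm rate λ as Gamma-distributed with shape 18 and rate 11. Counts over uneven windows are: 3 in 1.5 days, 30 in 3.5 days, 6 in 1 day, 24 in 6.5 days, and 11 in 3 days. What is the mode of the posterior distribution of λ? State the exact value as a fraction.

Total count: 3 + 30 + 6 + 24 + 11 = 74.
Total exposure: 1.5 + 3.5 + 1 + 6.5 + 3 = 15.5 days.
By Gamma–Poisson conjugacy, the posterior is Gamma(α + Σx, β + Σt) = Gamma(18 + 74, 11 + 15.5) = Gamma(92, 53/2).
Posterior mode = (α'−1)/β' = 91/(53/2) = 182/53.

182/53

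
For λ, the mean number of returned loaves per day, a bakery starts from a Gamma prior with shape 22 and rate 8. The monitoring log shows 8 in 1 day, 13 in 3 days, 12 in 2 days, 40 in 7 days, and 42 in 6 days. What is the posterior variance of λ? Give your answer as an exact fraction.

Total count: 8 + 13 + 12 + 40 + 42 = 115.
Total exposure: 1 + 3 + 2 + 7 + 6 = 19 days.
Conjugate update: add total count to the shape and total exposure to the rate, giving Gamma(137, 27).
Posterior variance = α'/β'² = 137/729.

137/729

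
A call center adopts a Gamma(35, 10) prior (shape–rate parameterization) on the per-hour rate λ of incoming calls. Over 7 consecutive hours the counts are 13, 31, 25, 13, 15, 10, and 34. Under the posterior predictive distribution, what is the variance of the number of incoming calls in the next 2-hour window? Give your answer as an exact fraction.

6688/289

Total count: 13 + 31 + 25 + 13 + 15 + 10 + 34 = 141.
Total exposure: 7 hours.
Posterior: α' = 35 + 141 = 176, β' = 10 + 7 = 17.
The posterior predictive for a window of length T is Negative Binomial with variance T·α'·(β'+T)/β'² = 2·176·19/289 = 6688/289.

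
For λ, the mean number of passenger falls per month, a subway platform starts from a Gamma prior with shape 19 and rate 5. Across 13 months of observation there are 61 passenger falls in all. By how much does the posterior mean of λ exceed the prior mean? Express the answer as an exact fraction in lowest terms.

Total count 61 over total exposure 13 months.
Posterior: α' = 19 + 61 = 80, β' = 5 + 13 = 18.
Posterior mean = 80/18 = 40/9; prior mean = 19/5 = 19/5. Difference = 40/9 − 19/5 = 29/45.

29/45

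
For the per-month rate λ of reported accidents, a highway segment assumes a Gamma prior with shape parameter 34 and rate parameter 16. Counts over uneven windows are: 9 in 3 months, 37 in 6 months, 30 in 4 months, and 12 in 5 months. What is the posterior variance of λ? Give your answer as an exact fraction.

61/578

Total count: 9 + 37 + 30 + 12 = 88.
Total exposure: 3 + 6 + 4 + 5 = 18 months.
Conjugate update: add total count to the shape and total exposure to the rate, giving Gamma(122, 34).
Posterior variance = α'/β'² = 122/1156 = 61/578.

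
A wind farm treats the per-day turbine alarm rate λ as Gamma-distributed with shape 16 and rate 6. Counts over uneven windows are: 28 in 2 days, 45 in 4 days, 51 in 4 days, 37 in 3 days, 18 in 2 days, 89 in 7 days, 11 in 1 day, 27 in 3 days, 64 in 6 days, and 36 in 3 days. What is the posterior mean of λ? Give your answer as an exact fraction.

Total count: 28 + 45 + 51 + 37 + 18 + 89 + 11 + 27 + 64 + 36 = 406.
Total exposure: 2 + 4 + 4 + 3 + 2 + 7 + 1 + 3 + 6 + 3 = 35 days.
Posterior: α' = 16 + 406 = 422, β' = 6 + 35 = 41.
Posterior mean = α'/β' = 422/41.

422/41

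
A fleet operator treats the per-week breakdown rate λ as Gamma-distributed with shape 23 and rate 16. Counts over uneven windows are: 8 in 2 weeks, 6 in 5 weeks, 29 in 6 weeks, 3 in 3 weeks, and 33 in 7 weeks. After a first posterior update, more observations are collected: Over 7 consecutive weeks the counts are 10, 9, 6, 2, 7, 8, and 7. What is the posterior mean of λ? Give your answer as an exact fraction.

Total count: 8 + 6 + 29 + 3 + 33 = 79.
Total exposure: 2 + 5 + 6 + 3 + 7 = 23 weeks.
After the first batch: Gamma(23 + 79, 16 + 23) = Gamma(102, 39).
Total count: 10 + 9 + 6 + 2 + 7 + 8 + 7 = 49.
Total exposure: 7 weeks.
After the second batch: Gamma(102 + 49, 39 + 7) = Gamma(151, 46).
Posterior mean = α'/β' = 151/46.

151/46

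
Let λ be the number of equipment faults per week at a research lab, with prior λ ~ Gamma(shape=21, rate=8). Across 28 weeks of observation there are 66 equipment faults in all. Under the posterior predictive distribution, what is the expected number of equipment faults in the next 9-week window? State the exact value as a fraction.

87/4

Total count 66 over total exposure 28 weeks.
By Gamma–Poisson conjugacy, the posterior is Gamma(α + Σx, β + Σt) = Gamma(21 + 66, 8 + 28) = Gamma(87, 36).
Predictive mean over a 9-week window = T·E[λ|data] = 9·87/36 = 87/4.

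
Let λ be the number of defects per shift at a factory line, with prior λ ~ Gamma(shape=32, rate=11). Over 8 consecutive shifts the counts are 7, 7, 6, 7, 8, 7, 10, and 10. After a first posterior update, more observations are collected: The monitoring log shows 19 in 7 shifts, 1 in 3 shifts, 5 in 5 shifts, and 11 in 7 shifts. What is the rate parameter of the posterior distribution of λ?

41

Total count: 7 + 7 + 6 + 7 + 8 + 7 + 10 + 10 = 62.
Total exposure: 8 shifts.
After the first batch: Gamma(32 + 62, 11 + 8) = Gamma(94, 19).
Total count: 19 + 1 + 5 + 11 = 36.
Total exposure: 7 + 3 + 5 + 7 = 22 shifts.
After the second batch: Gamma(94 + 36, 19 + 22) = Gamma(130, 41).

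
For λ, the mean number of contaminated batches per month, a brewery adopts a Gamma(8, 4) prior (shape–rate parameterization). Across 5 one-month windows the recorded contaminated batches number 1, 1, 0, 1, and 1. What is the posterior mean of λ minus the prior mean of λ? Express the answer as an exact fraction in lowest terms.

-2/3

Total count: 1 + 1 + 0 + 1 + 1 = 4.
Total exposure: 5 months.
Conjugate update: add total count to the shape and total exposure to the rate, giving Gamma(12, 9).
Posterior mean = 12/9 = 4/3; prior mean = 8/4 = 2. Difference = 4/3 − 2 = -2/3.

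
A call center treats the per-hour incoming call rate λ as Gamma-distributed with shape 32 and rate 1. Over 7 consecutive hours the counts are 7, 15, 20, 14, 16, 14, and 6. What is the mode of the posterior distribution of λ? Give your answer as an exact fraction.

123/8

Total count: 7 + 15 + 20 + 14 + 16 + 14 + 6 = 92.
Total exposure: 7 hours.
By Gamma–Poisson conjugacy, the posterior is Gamma(α + Σx, β + Σt) = Gamma(32 + 92, 1 + 7) = Gamma(124, 8).
Posterior mode = (α'−1)/β' = 123/8.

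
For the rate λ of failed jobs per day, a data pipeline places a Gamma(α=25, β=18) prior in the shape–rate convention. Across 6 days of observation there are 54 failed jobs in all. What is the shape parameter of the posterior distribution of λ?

79

Total count 54 over total exposure 6 days.
Gamma(α, β) with Poisson data over total exposure Σt gives posterior Gamma(α+Σx, β+Σt) = Gamma(79, 24).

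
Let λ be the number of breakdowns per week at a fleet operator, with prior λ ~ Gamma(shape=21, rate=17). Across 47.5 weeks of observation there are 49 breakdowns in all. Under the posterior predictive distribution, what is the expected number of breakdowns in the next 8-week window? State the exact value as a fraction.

Total count 49 over total exposure 47.5 weeks.
Posterior: α' = 21 + 49 = 70, β' = 17 + 47.5 = 129/2.
Predictive mean over an 8-week window = T·E[λ|data] = 8·70/(129/2) = 1120/129.

1120/129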